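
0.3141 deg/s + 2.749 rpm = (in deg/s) 16.81. Check: 1 deg/s = 0.017453293 rad/s, so 0.3141 deg/s = 0.3141 * 0.017453293 = 0.0054820792 rad/s. 1 rpm = 0.10471976 rad/s, so 2.749 rpm = 2.749 * 0.10471976 = 0.28787461 rad/s. Sum: 0.0054820792 + 0.28787461 = 0.29335669 rad/s. 1 deg/s = 0.017453293 rad/s, so 0.29335669 rad/s = 0.29335669 / 0.017453293 = 16.8081 deg/s ≈ 16.81 deg/s (4 s.f.).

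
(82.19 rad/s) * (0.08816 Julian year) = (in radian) 2.287e+08. Check: 82.19 rad/s is already in rad/s. 1 Julian year = 31557600 s, so 0.08816 Julian year = 0.08816 * 31557600 = 2782118 s. Combine: 82.19 rad/s * 2782118 s = 2.2866228e+08 rad. 2.2866228e+08 rad = 2.2866228e+08 radian ≈ 2.287e+08 radian (4 s.f.).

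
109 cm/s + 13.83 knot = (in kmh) 29.54. Check: 1 cm/s = 0.01 m/s, so 109 cm/s = 109 * 0.01 = 1.09 m/s. 1 knot = 0.51444444 m/s, so 13.83 knot = 13.83 * 0.51444444 = 7.1147667 m/s. Sum: 1.09 + 7.1147667 = 8.2047667 m/s. 1 kmh = 0.27777778 m/s, so 8.2047667 m/s = 8.2047667 / 0.27777778 = 29.53716 kmh ≈ 29.54 kmh (4 s.f.).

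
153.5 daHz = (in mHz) 1 daHz = 10 Hz, so 153.5 daHz = 153.5 * 10 = 1535 Hz. 1 mHz = 0.001 Hz, so 1535 Hz = 1535 / 0.001 = 1535000 mHz ≈ 1.535e+06 mHz (4 s.f.). Final answer: 1.535e+06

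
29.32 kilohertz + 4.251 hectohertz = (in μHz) 1 kilohertz = 1000 Hz, so 29.32 kilohertz = 29.32 * 1000 = 29320 Hz. 1 hectohertz = 100 Hz, so 4.251 hectohertz = 4.251 * 100 = 425.1 Hz. Sum: 29320 + 425.1 = 29745.1 Hz. 1 μHz = 1e-06 Hz, so 29745.1 Hz = 29745.1 / 1e-06 = 2.97451e+10 μHz ≈ 2.975e+10 μHz (4 s.f.). Final answer: 2.975e+10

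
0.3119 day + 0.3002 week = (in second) 2.085e+05. Check: 1 day = 86400 s, so 0.3119 day = 0.3119 * 86400 = 26948.16 s. 1 week = 604800 s, so 0.3002 week = 0.3002 * 604800 = 181560.96 s. Sum: 26948.16 + 181560.96 = 208509.12 s. 208509.12 s = 208509.12 second ≈ 2.085e+05 second (4 s.f.).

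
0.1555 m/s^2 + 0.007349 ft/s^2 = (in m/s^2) 0.1577. Check: 0.1555 m/s^2 is already in m/s^2. 1 ft/s^2 = 0.3048 m/s^2, so 0.007349 ft/s^2 = 0.007349 * 0.3048 = 0.0022399752 m/s^2. Sum: 0.1555 + 0.0022399752 = 0.15773998 m/s^2. Result: 0.15773998 m/s^2 ≈ 0.1577 m/s^2 (4 s.f.).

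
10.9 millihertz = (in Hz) 0.0109. Check: 1 millihertz = 0.001 Hz, so 10.9 millihertz = 10.9 * 0.001 = 0.0109 Hz. Result: 0.0109 Hz.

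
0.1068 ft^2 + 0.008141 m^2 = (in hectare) 1.806e-06. Check: 1 ft^2 = 0.09290304 m^2, so 0.1068 ft^2 = 0.1068 * 0.09290304 = 0.0099220447 m^2. 0.008141 m^2 is already in m^2. Sum: 0.0099220447 + 0.008141 = 0.018063045 m^2. 1 hectare = 10000 m^2, so 0.018063045 m^2 = 0.018063045 / 10000 = 1.8063045e-06 hectare ≈ 1.806e-06 hectare (4 s.f.).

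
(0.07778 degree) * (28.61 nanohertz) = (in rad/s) 3.884e-11. Check: 1 degree = 0.017453293 rad, so 0.07778 degree = 0.07778 * 0.017453293 = 0.0013575171 rad. 1 nanohertz = 1e-09 Hz, so 28.61 nanohertz = 28.61 * 1e-09 = 2.861e-08 Hz. Combine: 0.0013575171 rad * 2.861e-08 Hz = 3.8838564e-11 rad/s. Result: 3.8838564e-11 rad/s ≈ 3.884e-11 rad/s (4 s.f.).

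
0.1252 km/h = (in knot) 0.0676. Check: 1 km/h = 0.27777778 m/s, so 0.1252 km/h = 0.1252 * 0.27777778 = 0.034777778 m/s. 1 knot = 0.51444444 m/s, so 0.034777778 m/s = 0.034777778 / 0.51444444 = 0.067602592 knot ≈ 0.0676 knot (4 s.f.).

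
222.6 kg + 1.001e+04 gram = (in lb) 222.6 kg is already in kg. 1 gram = 0.001 kg, so 1.001e+04 gram = 1.001e+04 * 0.001 = 10.01 kg. Sum: 222.6 + 10.01 = 232.61 kg. 1 lb = 0.45359237 kg, so 232.61 kg = 232.61 / 0.45359237 = 512.81727 lb ≈ 512.8 lb (4 s.f.). Final answer: 512.8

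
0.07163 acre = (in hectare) 0.02899. Check: 1 acre = 4046.8564 m^2, so 0.07163 acre = 0.07163 * 4046.8564 = 289.87633 m^2. 1 hectare = 10000 m^2, so 289.87633 m^2 = 289.87633 / 10000 = 0.028987633 hectare ≈ 0.02899 hectare (4 s.f.).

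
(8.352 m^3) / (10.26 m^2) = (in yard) 8.352 m^3 is already in m^3. 10.26 m^2 is already in m^2. Combine: 8.352 m^3 / 10.26 m^2 = 0.81403509 m. 1 yard = 0.9144 m, so 0.81403509 m = 0.81403509 / 0.9144 = 0.8902396 yard ≈ 0.8902 yard (4 s.f.). Final answer: 0.8902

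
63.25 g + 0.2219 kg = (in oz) 1 g = 0.001 kg, so 63.25 g = 63.25 * 0.001 = 0.06325 kg. 0.2219 kg is already in kg. Sum: 0.06325 + 0.2219 = 0.28515 kg. 1 oz = 0.028349523 kg, so 0.28515 kg = 0.28515 / 0.028349523 = 10.05837 oz ≈ 10.06 oz (4 s.f.). Final answer: 10.06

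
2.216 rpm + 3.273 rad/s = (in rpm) 1 rpm = 0.10471976 rad/s, so 2.216 rpm = 2.216 * 0.10471976 = 0.23205898 rad/s. 3.273 rad/s is already in rad/s. Sum: 0.23205898 + 3.273 = 3.505059 rad/s. 1 rpm = 0.10471976 rad/s, so 3.505059 rad/s = 3.505059 / 0.10471976 = 33.470848 rpm ≈ 33.47 rpm (4 s.f.). Final answer: 33.47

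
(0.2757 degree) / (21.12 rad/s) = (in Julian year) 1 degree = 0.017453293 rad, so 0.2757 degree = 0.2757 * 0.017453293 = 0.0048118727 rad. 21.12 rad/s is already in rad/s. Combine: 0.0048118727 rad / 21.12 rad/s = 0.00022783488 s. 1 Julian year = 31557600 s, so 0.00022783488 s = 0.00022783488 / 31557600 = 7.2196518e-12 Julian year ≈ 7.22e-12 Julian year (4 s.f.). Final answer: 7.22e-12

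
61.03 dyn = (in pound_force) 0.0001372. Check: 1 dyn = 1e-05 N, so 61.03 dyn = 61.03 * 1e-05 = 0.0006103 N. 1 pound_force = 4.4482216 N, so 0.0006103 N = 0.0006103 / 4.4482216 = 0.0001372009 pound_force ≈ 0.0001372 pound_force (4 s.f.).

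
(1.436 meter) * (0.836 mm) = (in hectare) 1.436 meter = 1.436 m. 1 mm = 0.001 m, so 0.836 mm = 0.836 * 0.001 = 0.000836 m. Combine: 1.436 m * 0.000836 m = 0.001200496 m^2. 1 hectare = 10000 m^2, so 0.001200496 m^2 = 0.001200496 / 10000 = 1.200496e-07 hectare ≈ 1.2e-07 hectare (4 s.f.). Final answer: 1.2e-07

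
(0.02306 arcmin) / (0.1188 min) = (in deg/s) 1 arcmin = 0.00029088821 rad, so 0.02306 arcmin = 0.02306 * 0.00029088821 = 6.7078821e-06 rad. 1 min = 60 s, so 0.1188 min = 0.1188 * 60 = 7.128 s. Combine: 6.7078821e-06 rad / 7.128 s = 9.410609e-07 rad/s. 1 deg/s = 0.017453293 rad/s, so 9.410609e-07 rad/s = 9.410609e-07 / 0.017453293 = 5.3918818e-05 deg/s ≈ 5.392e-05 deg/s (4 s.f.). Final answer: 5.392e-05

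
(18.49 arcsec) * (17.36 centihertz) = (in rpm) 1 arcsec = 4.8481368e-06 rad, so 18.49 arcsec = 18.49 * 4.8481368e-06 = 8.964205e-05 rad. 1 centihertz = 0.01 Hz, so 17.36 centihertz = 17.36 * 0.01 = 0.1736 Hz. Combine: 8.964205e-05 rad * 0.1736 Hz = 1.556186e-05 rad/s. 1 rpm = 0.10471976 rad/s, so 1.556186e-05 rad/s = 1.556186e-05 / 0.10471976 = 0.00014860481 rpm ≈ 0.0001486 rpm (4 s.f.). Final answer: 0.0001486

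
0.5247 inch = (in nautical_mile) 7.196e-06. Check: 1 inch = 0.0254 m, so 0.5247 inch = 0.5247 * 0.0254 = 0.01332738 m. 1 nautical_mile = 1852 m, so 0.01332738 m = 0.01332738 / 1852 = 7.1962095e-06 nautical_mile ≈ 7.196e-06 nautical_mile (4 s.f.).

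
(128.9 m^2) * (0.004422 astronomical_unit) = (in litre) 8.527e+13. Check: 128.9 m^2 is already in m^2. 1 astronomical_unit = 1.4959787e+11 m, so 0.004422 astronomical_unit = 0.004422 * 1.4959787e+11 = 6.6152178e+08 m. Combine: 128.9 m^2 * 6.6152178e+08 m = 8.5270158e+10 m^3. 1 litre = 0.001 m^3, so 8.5270158e+10 m^3 = 8.5270158e+10 / 0.001 = 8.5270158e+13 litre ≈ 8.527e+13 litre (4 s.f.).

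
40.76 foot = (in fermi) 1.242e+16. Check: 1 foot = 0.3048 m, so 40.76 foot = 40.76 * 0.3048 = 12.423648 m. 1 fermi = 1e-15 m, so 12.423648 m = 12.423648 / 1e-15 = 1.2423648e+16 fermi ≈ 1.242e+16 fermi (4 s.f.).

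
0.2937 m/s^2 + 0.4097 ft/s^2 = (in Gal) 0.2937 m/s^2 is already in m/s^2. 1 ft/s^2 = 0.3048 m/s^2, so 0.4097 ft/s^2 = 0.4097 * 0.3048 = 0.12487656 m/s^2. Sum: 0.2937 + 0.12487656 = 0.41857656 m/s^2. 1 Gal = 0.01 m/s^2, so 0.41857656 m/s^2 = 0.41857656 / 0.01 = 41.857656 Gal ≈ 41.86 Gal (4 s.f.). Final answer: 41.86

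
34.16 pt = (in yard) 1 pt = 0.00035277778 m, so 34.16 pt = 34.16 * 0.00035277778 = 0.012050889 m. 1 yard = 0.9144 m, so 0.012050889 m = 0.012050889 / 0.9144 = 0.013179012 yard ≈ 0.01318 yard (4 s.f.). Final answer: 0.01318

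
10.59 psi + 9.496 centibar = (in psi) 1 psi = 6894.7573 Pa, so 10.59 psi = 10.59 * 6894.7573 = 73015.48 Pa. 1 centibar = 1000 Pa, so 9.496 centibar = 9.496 * 1000 = 9496 Pa. Sum: 73015.48 + 9496 = 82511.48 Pa. 1 psi = 6894.7573 Pa, so 82511.48 Pa = 82511.48 / 6894.7573 = 11.967278 psi ≈ 11.97 psi (4 s.f.). Final answer: 11.97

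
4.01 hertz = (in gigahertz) 4.01 hertz = 4.01 Hz. 1 gigahertz = 1e+09 Hz, so 4.01 Hz = 4.01 / 1e+09 = 4.01e-09 gigahertz. Final answer: 4.01e-09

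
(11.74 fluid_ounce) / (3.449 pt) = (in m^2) 0.2853. Check: 1 fluid_ounce = 2.957353e-05 m^3, so 11.74 fluid_ounce = 11.74 * 2.957353e-05 = 0.00034719324 m^3. 1 pt = 0.00035277778 m, so 3.449 pt = 3.449 * 0.00035277778 = 0.0012167306 m. Combine: 0.00034719324 m^3 / 0.0012167306 m = 0.28534932 m^2. Result: 0.28534932 m^2 ≈ 0.2853 m^2 (4 s.f.).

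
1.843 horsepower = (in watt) 1374. Check: 1 horsepower = 745.69987 W, so 1.843 horsepower = 1.843 * 745.69987 = 1374.3249 W. 1374.3249 W = 1374.3249 watt ≈ 1374 watt (4 s.f.).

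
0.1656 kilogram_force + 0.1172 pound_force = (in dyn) 1 kilogram_force = 9.80665 N, so 0.1656 kilogram_force = 0.1656 * 9.80665 = 1.6239812 N. 1 pound_force = 4.4482216 N, so 0.1172 pound_force = 0.1172 * 4.4482216 = 0.52133157 N. Sum: 1.6239812 + 0.52133157 = 2.1453128 N. 1 dyn = 1e-05 N, so 2.1453128 N = 2.1453128 / 1e-05 = 214531.28 dyn ≈ 2.145e+05 dyn (4 s.f.). Final answer: 2.145e+05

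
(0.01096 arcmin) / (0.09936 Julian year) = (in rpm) 9.709e-12. Check: 1 arcmin = 0.00029088821 rad, so 0.01096 arcmin = 0.01096 * 0.00029088821 = 3.1881348e-06 rad. 1 Julian year = 31557600 s, so 0.09936 Julian year = 0.09936 * 31557600 = 3135563.1 s. Combine: 3.1881348e-06 rad / 3135563.1 s = 1.0167662e-12 rad/s. 1 rpm = 0.10471976 rad/s, so 1.0167662e-12 rad/s = 1.0167662e-12 / 0.10471976 = 9.7094025e-12 rpm ≈ 9.709e-12 rpm (4 s.f.).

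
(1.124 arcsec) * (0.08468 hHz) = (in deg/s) 1 arcsec = 4.8481368e-06 rad, so 1.124 arcsec = 1.124 * 4.8481368e-06 = 5.4493058e-06 rad. 1 hHz = 100 Hz, so 0.08468 hHz = 0.08468 * 100 = 8.468 Hz. Combine: 5.4493058e-06 rad * 8.468 Hz = 4.6144721e-05 rad/s. 1 deg/s = 0.017453293 rad/s, so 4.6144721e-05 rad/s = 4.6144721e-05 / 0.017453293 = 0.0026438978 deg/s ≈ 0.002644 deg/s (4 s.f.). Final answer: 0.002644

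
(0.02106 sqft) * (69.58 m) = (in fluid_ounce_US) 1 sqft = 0.09290304 m^2, so 0.02106 sqft = 0.02106 * 0.09290304 = 0.001956538 m^2. 69.58 m is already in m. Combine: 0.001956538 m^2 * 69.58 m = 0.13613592 m^3. 1 fluid_ounce_US = 2.957353e-05 m^3, so 0.13613592 m^3 = 0.13613592 / 2.957353e-05 = 4603.3029 fluid_ounce_US ≈ 4603 fluid_ounce_US (4 s.f.). Final answer: 4603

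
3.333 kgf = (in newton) 32.69. Check: 1 kgf = 9.80665 N, so 3.333 kgf = 3.333 * 9.80665 = 32.685564 N. 32.685564 N = 32.685564 newton ≈ 32.69 newton (4 s.f.).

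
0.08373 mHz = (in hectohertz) 8.373e-07. Check: 1 mHz = 0.001 Hz, so 0.08373 mHz = 0.08373 * 0.001 = 8.373e-05 Hz. 1 hectohertz = 100 Hz, so 8.373e-05 Hz = 8.373e-05 / 100 = 8.373e-07 hectohertz.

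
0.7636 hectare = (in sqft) 8.219e+04. Check: 1 hectare = 10000 m^2, so 0.7636 hectare = 0.7636 * 10000 = 7636 m^2. 1 sqft = 0.09290304 m^2, so 7636 m^2 = 7636 / 0.09290304 = 82193.22 sqft ≈ 8.219e+04 sqft (4 s.f.).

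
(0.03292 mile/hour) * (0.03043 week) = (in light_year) 1 mile/hour = 0.44704 m/s, so 0.03292 mile/hour = 0.03292 * 0.44704 = 0.014716557 m/s. 1 week = 604800 s, so 0.03043 week = 0.03043 * 604800 = 18404.064 s. Combine: 0.014716557 m/s * 18404.064 s = 270.84445 m. 1 light_year = 9.4607305e+15 m, so 270.84445 m = 270.84445 / 9.4607305e+15 = 2.8628281e-14 light_year ≈ 2.863e-14 light_year (4 s.f.). Final answer: 2.863e-14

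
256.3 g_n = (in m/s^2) 2513. Check: 1 g_n = 9.80665 m/s^2, so 256.3 g_n = 256.3 * 9.80665 = 2513.4444 m/s^2. Result: 2513.4444 m/s^2 ≈ 2513 m/s^2 (4 s.f.).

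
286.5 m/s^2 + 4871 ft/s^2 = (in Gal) 1.771e+05. Check: 286.5 m/s^2 is already in m/s^2. 1 ft/s^2 = 0.3048 m/s^2, so 4871 ft/s^2 = 4871 * 0.3048 = 1484.6808 m/s^2. Sum: 286.5 + 1484.6808 = 1771.1808 m/s^2. 1 Gal = 0.01 m/s^2, so 1771.1808 m/s^2 = 1771.1808 / 0.01 = 177118.08 Gal ≈ 1.771e+05 Gal (4 s.f.).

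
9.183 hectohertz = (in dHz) 1 hectohertz = 100 Hz, so 9.183 hectohertz = 9.183 * 100 = 918.3 Hz. 1 dHz = 0.1 Hz, so 918.3 Hz = 918.3 / 0.1 = 9183 dHz. Final answer: 9183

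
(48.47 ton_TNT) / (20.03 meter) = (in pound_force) 1 ton_TNT = 4.184e+09 J, so 48.47 ton_TNT = 48.47 * 4.184e+09 = 2.0279848e+11 J. 20.03 meter = 20.03 m. Combine: 2.0279848e+11 J / 20.03 m = 1.0124737e+10 N. 1 pound_force = 4.4482216 N, so 1.0124737e+10 N = 1.0124737e+10 / 4.4482216 = 2.2761314e+09 pound_force ≈ 2.276e+09 pound_force (4 s.f.). Final answer: 2.276e+09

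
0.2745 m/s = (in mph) 0.614. Check: 1 mph = 0.44704 m/s, so 0.2745 m/s = 0.2745 / 0.44704 = 0.61403901 mph ≈ 0.614 mph (4 s.f.).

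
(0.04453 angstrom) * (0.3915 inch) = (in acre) 1 angstrom = 1e-10 m, so 0.04453 angstrom = 0.04453 * 1e-10 = 4.453e-12 m. 1 inch = 0.0254 m, so 0.3915 inch = 0.3915 * 0.0254 = 0.0099441 m. Combine: 4.453e-12 m * 0.0099441 m = 4.4281077e-14 m^2. 1 acre = 4046.8564 m^2, so 4.4281077e-14 m^2 = 4.4281077e-14 / 4046.8564 = 1.0942092e-17 acre ≈ 1.094e-17 acre (4 s.f.). Final answer: 1.094e-17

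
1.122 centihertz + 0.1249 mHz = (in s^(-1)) 1 centihertz = 0.01 Hz, so 1.122 centihertz = 1.122 * 0.01 = 0.01122 Hz. 1 mHz = 0.001 Hz, so 0.1249 mHz = 0.1249 * 0.001 = 0.0001249 Hz. Sum: 0.01122 + 0.0001249 = 0.0113449 Hz. 0.0113449 Hz = 0.0113449 s^(-1) ≈ 0.01134 s^(-1) (4 s.f.). Final answer: 0.01134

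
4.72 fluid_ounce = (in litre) 0.1396. Check: 1 fluid_ounce = 2.957353e-05 m^3, so 4.72 fluid_ounce = 4.72 * 2.957353e-05 = 0.00013958706 m^3. 1 litre = 0.001 m^3, so 0.00013958706 m^3 = 0.00013958706 / 0.001 = 0.13958706 litre ≈ 0.1396 litre (4 s.f.).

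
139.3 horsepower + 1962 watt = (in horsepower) 1 horsepower = 745.69987 W, so 139.3 horsepower = 139.3 * 745.69987 = 103875.99 W. 1962 watt = 1962 W. Sum: 103875.99 + 1962 = 105837.99 W. 1 horsepower = 745.69987 W, so 105837.99 W = 105837.99 / 745.69987 = 141.93109 horsepower ≈ 141.9 horsepower (4 s.f.). Final answer: 141.9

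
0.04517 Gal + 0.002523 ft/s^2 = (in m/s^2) 1 Gal = 0.01 m/s^2, so 0.04517 Gal = 0.04517 * 0.01 = 0.0004517 m/s^2. 1 ft/s^2 = 0.3048 m/s^2, so 0.002523 ft/s^2 = 0.002523 * 0.3048 = 0.0007690104 m/s^2. Sum: 0.0004517 + 0.0007690104 = 0.0012207104 m/s^2. Result: 0.0012207104 m/s^2 ≈ 0.001221 m/s^2 (4 s.f.). Final answer: 0.001221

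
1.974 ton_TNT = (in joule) 1 ton_TNT = 4.184e+09 J, so 1.974 ton_TNT = 1.974 * 4.184e+09 = 8.259216e+09 J. 8.259216e+09 J = 8.259216e+09 joule ≈ 8.259e+09 joule (4 s.f.). Final answer: 8.259e+09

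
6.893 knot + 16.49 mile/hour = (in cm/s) 1 knot = 0.51444444 m/s, so 6.893 knot = 6.893 * 0.51444444 = 3.5460656 m/s. 1 mile/hour = 0.44704 m/s, so 16.49 mile/hour = 16.49 * 0.44704 = 7.3716896 m/s. Sum: 3.5460656 + 7.3716896 = 10.917755 m/s. 1 cm/s = 0.01 m/s, so 10.917755 m/s = 10.917755 / 0.01 = 1091.7755 cm/s ≈ 1092 cm/s (4 s.f.). Final answer: 1092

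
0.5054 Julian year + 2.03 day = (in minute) 2.687e+05. Check: 1 Julian year = 31557600 s, so 0.5054 Julian year = 0.5054 * 31557600 = 15949211 s. 1 day = 86400 s, so 2.03 day = 2.03 * 86400 = 175392 s. Sum: 15949211 + 175392 = 16124603 s. 1 minute = 60 s, so 16124603 s = 16124603 / 60 = 268743.38 minute ≈ 2.687e+05 minute (4 s.f.).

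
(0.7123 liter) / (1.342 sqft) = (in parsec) 1.852e-19. Check: 1 liter = 0.001 m^3, so 0.7123 liter = 0.7123 * 0.001 = 0.0007123 m^3. 1 sqft = 0.09290304 m^2, so 1.342 sqft = 1.342 * 0.09290304 = 0.12467588 m^2. Combine: 0.0007123 m^3 / 0.12467588 m^2 = 0.0057132142 m. 1 parsec = 3.0856776e+16 m, so 0.0057132142 m = 0.0057132142 / 3.0856776e+16 = 1.8515266e-19 parsec ≈ 1.852e-19 parsec (4 s.f.).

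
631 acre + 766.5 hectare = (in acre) 1 acre = 4046.8564 m^2, so 631 acre = 631 * 4046.8564 = 2553566.4 m^2. 1 hectare = 10000 m^2, so 766.5 hectare = 766.5 * 10000 = 7665000 m^2. Sum: 2553566.4 + 7665000 = 10218566 m^2. 1 acre = 4046.8564 m^2, so 10218566 m^2 = 10218566 / 4046.8564 = 2525.0627 acre ≈ 2525 acre (4 s.f.). Final answer: 2525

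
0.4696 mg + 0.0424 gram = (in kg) 4.287e-05. Check: 1 mg = 1e-06 kg, so 0.4696 mg = 0.4696 * 1e-06 = 4.696e-07 kg. 1 gram = 0.001 kg, so 0.0424 gram = 0.0424 * 0.001 = 4.24e-05 kg. Sum: 4.696e-07 + 4.24e-05 = 4.28696e-05 kg. Result: 4.28696e-05 kg ≈ 4.287e-05 kg (4 s.f.).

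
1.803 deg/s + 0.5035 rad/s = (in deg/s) 1 deg/s = 0.017453293 rad/s, so 1.803 deg/s = 1.803 * 0.017453293 = 0.031468286 rad/s. 0.5035 rad/s is already in rad/s. Sum: 0.031468286 + 0.5035 = 0.53496829 rad/s. 1 deg/s = 0.017453293 rad/s, so 0.53496829 rad/s = 0.53496829 / 0.017453293 = 30.651425 deg/s ≈ 30.65 deg/s (4 s.f.). Final answer: 30.65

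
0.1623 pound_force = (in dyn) 1 pound_force = 4.4482216 N, so 0.1623 pound_force = 0.1623 * 4.4482216 = 0.72194637 N. 1 dyn = 1e-05 N, so 0.72194637 N = 0.72194637 / 1e-05 = 72194.637 dyn ≈ 7.219e+04 dyn (4 s.f.). Final answer: 7.219e+04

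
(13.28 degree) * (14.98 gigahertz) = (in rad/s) 3.472e+09. Check: 1 degree = 0.017453293 rad, so 13.28 degree = 13.28 * 0.017453293 = 0.23177972 rad. 1 gigahertz = 1e+09 Hz, so 14.98 gigahertz = 14.98 * 1e+09 = 1.498e+10 Hz. Combine: 0.23177972 rad * 1.498e+10 Hz = 3.4720603e+09 rad/s. Result: 3.4720603e+09 rad/s ≈ 3.472e+09 rad/s (4 s.f.).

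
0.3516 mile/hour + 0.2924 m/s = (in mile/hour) 1 mile/hour = 0.44704 m/s, so 0.3516 mile/hour = 0.3516 * 0.44704 = 0.15717926 m/s. 0.2924 m/s is already in m/s. Sum: 0.15717926 + 0.2924 = 0.44957926 m/s. 1 mile/hour = 0.44704 m/s, so 0.44957926 m/s = 0.44957926 / 0.44704 = 1.0056802 mile/hour ≈ 1.006 mile/hour (4 s.f.). Final answer: 1.006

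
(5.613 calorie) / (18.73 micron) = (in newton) 1 calorie = 4.184 J, so 5.613 calorie = 5.613 * 4.184 = 23.484792 J. 1 micron = 1e-06 m, so 18.73 micron = 18.73 * 1e-06 = 1.873e-05 m. Combine: 23.484792 J / 1.873e-05 m = 1253859.7 N. 1253859.7 N = 1253859.7 newton ≈ 1.254e+06 newton (4 s.f.). Final answer: 1.254e+06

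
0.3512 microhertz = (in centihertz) 3.512e-05. Check: 1 microhertz = 1e-06 Hz, so 0.3512 microhertz = 0.3512 * 1e-06 = 3.512e-07 Hz. 1 centihertz = 0.01 Hz, so 3.512e-07 Hz = 3.512e-07 / 0.01 = 3.512e-05 centihertz.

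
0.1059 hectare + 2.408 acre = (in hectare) 1 hectare = 10000 m^2, so 0.1059 hectare = 0.1059 * 10000 = 1059 m^2. 1 acre = 4046.8564 m^2, so 2.408 acre = 2.408 * 4046.8564 = 9744.8303 m^2. Sum: 1059 + 9744.8303 = 10803.83 m^2. 1 hectare = 10000 m^2, so 10803.83 m^2 = 10803.83 / 10000 = 1.080383 hectare ≈ 1.08 hectare (4 s.f.). Final answer: 1.08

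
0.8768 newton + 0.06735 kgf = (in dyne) 0.8768 newton = 0.8768 N. 1 kgf = 9.80665 N, so 0.06735 kgf = 0.06735 * 9.80665 = 0.66047788 N. Sum: 0.8768 + 0.66047788 = 1.5372779 N. 1 dyne = 1e-05 N, so 1.5372779 N = 1.5372779 / 1e-05 = 153727.79 dyne ≈ 1.537e+05 dyne (4 s.f.). Final answer: 1.537e+05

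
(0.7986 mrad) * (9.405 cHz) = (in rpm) 0.0007172. Check: 1 mrad = 0.001 rad, so 0.7986 mrad = 0.7986 * 0.001 = 0.0007986 rad. 1 cHz = 0.01 Hz, so 9.405 cHz = 9.405 * 0.01 = 0.09405 Hz. Combine: 0.0007986 rad * 0.09405 Hz = 7.510833e-05 rad/s. 1 rpm = 0.10471976 rad/s, so 7.510833e-05 rad/s = 7.510833e-05 / 0.10471976 = 0.00071723172 rpm ≈ 0.0007172 rpm (4 s.f.).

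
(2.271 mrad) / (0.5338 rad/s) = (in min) 1 mrad = 0.001 rad, so 2.271 mrad = 2.271 * 0.001 = 0.002271 rad. 0.5338 rad/s is already in rad/s. Combine: 0.002271 rad / 0.5338 rad/s = 0.0042544024 s. 1 min = 60 s, so 0.0042544024 s = 0.0042544024 / 60 = 7.0906707e-05 min ≈ 7.091e-05 min (4 s.f.). Final answer: 7.091e-05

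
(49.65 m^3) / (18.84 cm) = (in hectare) 49.65 m^3 is already in m^3. 1 cm = 0.01 m, so 18.84 cm = 18.84 * 0.01 = 0.1884 m. Combine: 49.65 m^3 / 0.1884 m = 263.53503 m^2. 1 hectare = 10000 m^2, so 263.53503 m^2 = 263.53503 / 10000 = 0.026353503 hectare ≈ 0.02635 hectare (4 s.f.). Final answer: 0.02635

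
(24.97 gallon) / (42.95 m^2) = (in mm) 2.201. Check: 1 gallon = 0.0037854118 m^3, so 24.97 gallon = 24.97 * 0.0037854118 = 0.094521732 m^3. 42.95 m^2 is already in m^2. Combine: 0.094521732 m^3 / 42.95 m^2 = 0.0022007388 m. 1 mm = 0.001 m, so 0.0022007388 m = 0.0022007388 / 0.001 = 2.2007388 mm ≈ 2.201 mm (4 s.f.).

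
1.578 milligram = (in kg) 1 milligram = 1e-06 kg, so 1.578 milligram = 1.578 * 1e-06 = 1.578e-06 kg. Result: 1.578e-06 kg. Final answer: 1.578e-06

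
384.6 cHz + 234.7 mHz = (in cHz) 408.1. Check: 1 cHz = 0.01 Hz, so 384.6 cHz = 384.6 * 0.01 = 3.846 Hz. 1 mHz = 0.001 Hz, so 234.7 mHz = 234.7 * 0.001 = 0.2347 Hz. Sum: 3.846 + 0.2347 = 4.0807 Hz. 1 cHz = 0.01 Hz, so 4.0807 Hz = 4.0807 / 0.01 = 408.07 cHz ≈ 408.1 cHz (4 s.f.).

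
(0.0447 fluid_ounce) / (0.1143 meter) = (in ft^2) 1 fluid_ounce = 2.957353e-05 m^3, so 0.0447 fluid_ounce = 0.0447 * 2.957353e-05 = 1.3219368e-06 m^3. 0.1143 meter = 0.1143 m. Combine: 1.3219368e-06 m^3 / 0.1143 m = 1.1565501e-05 m^2. 1 ft^2 = 0.09290304 m^2, so 1.1565501e-05 m^2 = 1.1565501e-05 / 0.09290304 = 0.00012449002 ft^2 ≈ 0.0001245 ft^2 (4 s.f.). Final answer: 0.0001245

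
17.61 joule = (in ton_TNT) 4.209e-09. Check: 17.61 joule = 17.61 J. 1 ton_TNT = 4.184e+09 J, so 17.61 J = 17.61 / 4.184e+09 = 4.208891e-09 ton_TNT ≈ 4.209e-09 ton_TNT (4 s.f.).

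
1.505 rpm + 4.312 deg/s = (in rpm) 2.224. Check: 1 rpm = 0.10471976 rad/s, so 1.505 rpm = 1.505 * 0.10471976 = 0.15760323 rad/s. 1 deg/s = 0.017453293 rad/s, so 4.312 deg/s = 4.312 * 0.017453293 = 0.075258597 rad/s. Sum: 0.15760323 + 0.075258597 = 0.23286183 rad/s. 1 rpm = 0.10471976 rad/s, so 0.23286183 rad/s = 0.23286183 / 0.10471976 = 2.2236667 rpm ≈ 2.224 rpm (4 s.f.).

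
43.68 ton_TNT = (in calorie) 4.368e+10. Check: 1 ton_TNT = 4.184e+09 J, so 43.68 ton_TNT = 43.68 * 4.184e+09 = 1.8275712e+11 J. 1 calorie = 4.184 J, so 1.8275712e+11 J = 1.8275712e+11 / 4.184 = 4.368e+10 calorie.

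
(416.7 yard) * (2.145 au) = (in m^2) 1.223e+14. Check: 1 yard = 0.9144 m, so 416.7 yard = 416.7 * 0.9144 = 381.03048 m. 1 au = 1.4959787e+11 m, so 2.145 au = 2.145 * 1.4959787e+11 = 3.2088743e+11 m. Combine: 381.03048 m * 3.2088743e+11 m = 1.2226789e+14 m^2. Result: 1.2226789e+14 m^2 ≈ 1.223e+14 m^2 (4 s.f.).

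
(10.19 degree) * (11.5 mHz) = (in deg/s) 1 degree = 0.017453293 rad, so 10.19 degree = 10.19 * 0.017453293 = 0.17784905 rad. 1 mHz = 0.001 Hz, so 11.5 mHz = 11.5 * 0.001 = 0.0115 Hz. Combine: 0.17784905 rad * 0.0115 Hz = 0.0020452641 rad/s. 1 deg/s = 0.017453293 rad/s, so 0.0020452641 rad/s = 0.0020452641 / 0.017453293 = 0.117185 deg/s ≈ 0.1172 deg/s (4 s.f.). Final answer: 0.1172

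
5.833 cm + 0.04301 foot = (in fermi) 1 cm = 0.01 m, so 5.833 cm = 5.833 * 0.01 = 0.05833 m. 1 foot = 0.3048 m, so 0.04301 foot = 0.04301 * 0.3048 = 0.013109448 m. Sum: 0.05833 + 0.013109448 = 0.071439448 m. 1 fermi = 1e-15 m, so 0.071439448 m = 0.071439448 / 1e-15 = 7.1439448e+13 fermi ≈ 7.144e+13 fermi (4 s.f.). Final answer: 7.144e+13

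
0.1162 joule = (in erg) 0.1162 joule = 0.1162 J. 1 erg = 1e-07 J, so 0.1162 J = 0.1162 / 1e-07 = 1162000 erg ≈ 1.162e+06 erg (4 s.f.). Final answer: 1.162e+06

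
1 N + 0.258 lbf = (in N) 1 N is already in N. 1 lbf = 4.4482216 N, so 0.258 lbf = 0.258 * 4.4482216 = 1.1476412 N. Sum: 1 + 1.1476412 = 2.1476412 N. Result: 2.1476412 N ≈ 2.148 N (4 s.f.). Final answer: 2.148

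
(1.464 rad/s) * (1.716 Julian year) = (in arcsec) 1.464 rad/s is already in rad/s. 1 Julian year = 31557600 s, so 1.716 Julian year = 1.716 * 31557600 = 54152842 s. Combine: 1.464 rad/s * 54152842 s = 79279760 rad. 1 arcsec = 4.8481368e-06 rad, so 79279760 rad = 79279760 / 4.8481368e-06 = 1.6352624e+13 arcsec ≈ 1.635e+13 arcsec (4 s.f.). Final answer: 1.635e+13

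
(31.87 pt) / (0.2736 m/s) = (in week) 6.794e-08. Check: 1 pt = 0.00035277778 m, so 31.87 pt = 31.87 * 0.00035277778 = 0.011243028 m. 0.2736 m/s is already in m/s. Combine: 0.011243028 m / 0.2736 m/s = 0.041092938 s. 1 week = 604800 s, so 0.041092938 s = 0.041092938 / 604800 = 6.7944672e-08 week ≈ 6.794e-08 week (4 s.f.).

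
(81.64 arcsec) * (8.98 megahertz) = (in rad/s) 3554. Check: 1 arcsec = 4.8481368e-06 rad, so 81.64 arcsec = 81.64 * 4.8481368e-06 = 0.00039580189 rad. 1 megahertz = 1000000 Hz, so 8.98 megahertz = 8.98 * 1000000 = 8980000 Hz. Combine: 0.00039580189 rad * 8980000 Hz = 3554.301 rad/s. Result: 3554.301 rad/s ≈ 3554 rad/s (4 s.f.).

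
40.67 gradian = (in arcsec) 1.318e+05. Check: 1 gradian = 0.015707963 rad, so 40.67 gradian = 40.67 * 0.015707963 = 0.63884287 rad. 1 arcsec = 4.8481368e-06 rad, so 0.63884287 rad = 0.63884287 / 4.8481368e-06 = 131770.8 arcsec ≈ 1.318e+05 arcsec (4 s.f.).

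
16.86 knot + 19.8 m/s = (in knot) 1 knot = 0.51444444 m/s, so 16.86 knot = 16.86 * 0.51444444 = 8.6735333 m/s. 19.8 m/s is already in m/s. Sum: 8.6735333 + 19.8 = 28.473533 m/s. 1 knot = 0.51444444 m/s, so 28.473533 m/s = 28.473533 / 0.51444444 = 55.348121 knot ≈ 55.35 knot (4 s.f.). Final answer: 55.35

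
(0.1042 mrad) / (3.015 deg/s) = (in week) 1 mrad = 0.001 rad, so 0.1042 mrad = 0.1042 * 0.001 = 0.0001042 rad. 1 deg/s = 0.017453293 rad/s, so 3.015 deg/s = 3.015 * 0.017453293 = 0.052621677 rad/s. Combine: 0.0001042 rad / 0.052621677 rad/s = 0.0019801725 s. 1 week = 604800 s, so 0.0019801725 s = 0.0019801725 / 604800 = 3.2740948e-09 week ≈ 3.274e-09 week (4 s.f.). Final answer: 3.274e-09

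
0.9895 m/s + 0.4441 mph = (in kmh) 4.277. Check: 0.9895 m/s is already in m/s. 1 mph = 0.44704 m/s, so 0.4441 mph = 0.4441 * 0.44704 = 0.19853046 m/s. Sum: 0.9895 + 0.19853046 = 1.1880305 m/s. 1 kmh = 0.27777778 m/s, so 1.1880305 m/s = 1.1880305 / 0.27777778 = 4.2769097 kmh ≈ 4.277 kmh (4 s.f.).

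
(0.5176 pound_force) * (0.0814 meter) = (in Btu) 1 pound_force = 4.4482216 N, so 0.5176 pound_force = 0.5176 * 4.4482216 = 2.3023995 N. 0.0814 meter = 0.0814 m. Combine: 2.3023995 N * 0.0814 m = 0.18741532 J. 1 Btu = 1055.0559 J, so 0.18741532 J = 0.18741532 / 1055.0559 = 0.00017763545 Btu ≈ 0.0001776 Btu (4 s.f.). Final answer: 0.0001776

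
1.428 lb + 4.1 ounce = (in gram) 764. Check: 1 lb = 0.45359237 kg, so 1.428 lb = 1.428 * 0.45359237 = 0.6477299 kg. 1 ounce = 0.028349523 kg, so 4.1 ounce = 4.1 * 0.028349523 = 0.11623304 kg. Sum: 0.6477299 + 0.11623304 = 0.76396295 kg. 1 gram = 0.001 kg, so 0.76396295 kg = 0.76396295 / 0.001 = 763.96295 gram ≈ 764 gram (4 s.f.).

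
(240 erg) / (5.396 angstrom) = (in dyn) 1 erg = 1e-07 J, so 240 erg = 240 * 1e-07 = 2.4e-05 J. 1 angstrom = 1e-10 m, so 5.396 angstrom = 5.396 * 1e-10 = 5.396e-10 m. Combine: 2.4e-05 J / 5.396e-10 m = 44477.391 N. 1 dyn = 1e-05 N, so 44477.391 N = 44477.391 / 1e-05 = 4.4477391e+09 dyn ≈ 4.448e+09 dyn (4 s.f.). Final answer: 4.448e+09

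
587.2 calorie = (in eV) 1.533e+22. Check: 1 calorie = 4.184 J, so 587.2 calorie = 587.2 * 4.184 = 2456.8448 J. 1 eV = 1.6021766e-19 J, so 2456.8448 J = 2456.8448 / 1.6021766e-19 = 1.5334419e+22 eV ≈ 1.533e+22 eV (4 s.f.).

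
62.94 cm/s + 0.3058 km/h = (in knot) 1.389. Check: 1 cm/s = 0.01 m/s, so 62.94 cm/s = 62.94 * 0.01 = 0.6294 m/s. 1 km/h = 0.27777778 m/s, so 0.3058 km/h = 0.3058 * 0.27777778 = 0.084944444 m/s. Sum: 0.6294 + 0.084944444 = 0.71434444 m/s. 1 knot = 0.51444444 m/s, so 0.71434444 m/s = 0.71434444 / 0.51444444 = 1.3885745 knot ≈ 1.389 knot (4 s.f.).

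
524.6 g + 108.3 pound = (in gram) 1 g = 0.001 kg, so 524.6 g = 524.6 * 0.001 = 0.5246 kg. 1 pound = 0.45359237 kg, so 108.3 pound = 108.3 * 0.45359237 = 49.124054 kg. Sum: 0.5246 + 49.124054 = 49.648654 kg. 1 gram = 0.001 kg, so 49.648654 kg = 49.648654 / 0.001 = 49648.654 gram ≈ 4.965e+04 gram (4 s.f.). Final answer: 4.965e+04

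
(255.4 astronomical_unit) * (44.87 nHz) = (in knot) 1 astronomical_unit = 1.4959787e+11 m, so 255.4 astronomical_unit = 255.4 * 1.4959787e+11 = 3.8207296e+13 m. 1 nHz = 1e-09 Hz, so 44.87 nHz = 44.87 * 1e-09 = 4.487e-08 Hz. Combine: 3.8207296e+13 m * 4.487e-08 Hz = 1714361.4 m/s. 1 knot = 0.51444444 m/s, so 1714361.4 m/s = 1714361.4 / 0.51444444 = 3332451.9 knot ≈ 3.332e+06 knot (4 s.f.). Final answer: 3.332e+06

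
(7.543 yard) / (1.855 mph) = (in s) 1 yard = 0.9144 m, so 7.543 yard = 7.543 * 0.9144 = 6.8973192 m. 1 mph = 0.44704 m/s, so 1.855 mph = 1.855 * 0.44704 = 0.8292592 m/s. Combine: 6.8973192 m / 0.8292592 m/s = 8.3174467 s. Result: 8.3174467 s ≈ 8.317 s (4 s.f.). Final answer: 8.317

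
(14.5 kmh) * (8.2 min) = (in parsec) 1 kmh = 0.27777778 m/s, so 14.5 kmh = 14.5 * 0.27777778 = 4.0277778 m/s. 1 min = 60 s, so 8.2 min = 8.2 * 60 = 492 s. Combine: 4.0277778 m/s * 492 s = 1981.6667 m. 1 parsec = 3.0856776e+16 m, so 1981.6667 m = 1981.6667 / 3.0856776e+16 = 6.4221443e-14 parsec ≈ 6.422e-14 parsec (4 s.f.). Final answer: 6.422e-14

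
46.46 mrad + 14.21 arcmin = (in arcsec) 1.044e+04. Check: 1 mrad = 0.001 rad, so 46.46 mrad = 46.46 * 0.001 = 0.04646 rad. 1 arcmin = 0.00029088821 rad, so 14.21 arcmin = 14.21 * 0.00029088821 = 0.0041335214 rad. Sum: 0.04646 + 0.0041335214 = 0.050593521 rad. 1 arcsec = 4.8481368e-06 rad, so 0.050593521 rad = 0.050593521 / 4.8481368e-06 = 10435.663 arcsec ≈ 1.044e+04 arcsec (4 s.f.).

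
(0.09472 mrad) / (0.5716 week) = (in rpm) 1 mrad = 0.001 rad, so 0.09472 mrad = 0.09472 * 0.001 = 9.472e-05 rad. 1 week = 604800 s, so 0.5716 week = 0.5716 * 604800 = 345703.68 s. Combine: 9.472e-05 rad / 345703.68 s = 2.7399188e-10 rad/s. 1 rpm = 0.10471976 rad/s, so 2.7399188e-10 rad/s = 2.7399188e-10 / 0.10471976 = 2.6164297e-09 rpm ≈ 2.616e-09 rpm (4 s.f.). Final answer: 2.616e-09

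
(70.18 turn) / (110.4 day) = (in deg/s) 0.002649. Check: 1 turn = 6.2831853 rad, so 70.18 turn = 70.18 * 6.2831853 = 440.95394 rad. 1 day = 86400 s, so 110.4 day = 110.4 * 86400 = 9538560 s. Combine: 440.95394 rad / 9538560 s = 4.6228565e-05 rad/s. 1 deg/s = 0.017453293 rad/s, so 4.6228565e-05 rad/s = 4.6228565e-05 / 0.017453293 = 0.0026487017 deg/s ≈ 0.002649 deg/s (4 s.f.).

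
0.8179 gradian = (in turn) 1 gradian = 0.015707963 rad, so 0.8179 gradian = 0.8179 * 0.015707963 = 0.012847543 rad. 1 turn = 6.2831853 rad, so 0.012847543 rad = 0.012847543 / 6.2831853 = 0.00204475 turn ≈ 0.002045 turn (4 s.f.). Final answer: 0.002045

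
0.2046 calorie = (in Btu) 0.0008114. Check: 1 calorie = 4.184 J, so 0.2046 calorie = 0.2046 * 4.184 = 0.8560464 J. 1 Btu = 1055.0559 J, so 0.8560464 J = 0.8560464 / 1055.0559 = 0.00081137543 Btu ≈ 0.0008114 Btu (4 s.f.).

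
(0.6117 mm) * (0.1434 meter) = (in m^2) 8.772e-05. Check: 1 mm = 0.001 m, so 0.6117 mm = 0.6117 * 0.001 = 0.0006117 m. 0.1434 meter = 0.1434 m. Combine: 0.0006117 m * 0.1434 m = 8.771778e-05 m^2. Result: 8.771778e-05 m^2 ≈ 8.772e-05 m^2 (4 s.f.).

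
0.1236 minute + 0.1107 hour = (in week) 1 minute = 60 s, so 0.1236 minute = 0.1236 * 60 = 7.416 s. 1 hour = 3600 s, so 0.1107 hour = 0.1107 * 3600 = 398.52 s. Sum: 7.416 + 398.52 = 405.936 s. 1 week = 604800 s, so 405.936 s = 405.936 / 604800 = 0.00067119048 week ≈ 0.0006712 week (4 s.f.). Final answer: 0.0006712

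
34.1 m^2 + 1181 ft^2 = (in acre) 0.03554. Check: 34.1 m^2 is already in m^2. 1 ft^2 = 0.09290304 m^2, so 1181 ft^2 = 1181 * 0.09290304 = 109.71849 m^2. Sum: 34.1 + 109.71849 = 143.81849 m^2. 1 acre = 4046.8564 m^2, so 143.81849 m^2 = 143.81849 / 4046.8564 = 0.035538323 acre ≈ 0.03554 acre (4 s.f.).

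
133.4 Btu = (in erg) 1.407e+12. Check: 1 Btu = 1055.0559 J, so 133.4 Btu = 133.4 * 1055.0559 = 140744.45 J. 1 erg = 1e-07 J, so 140744.45 J = 140744.45 / 1e-07 = 1.4074445e+12 erg ≈ 1.407e+12 erg (4 s.f.).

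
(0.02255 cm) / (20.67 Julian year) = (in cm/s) 3.457e-11. Check: 1 cm = 0.01 m, so 0.02255 cm = 0.02255 * 0.01 = 0.0002255 m. 1 Julian year = 31557600 s, so 20.67 Julian year = 20.67 * 31557600 = 6.5229559e+08 s. Combine: 0.0002255 m / 6.5229559e+08 s = 3.4570217e-13 m/s. 1 cm/s = 0.01 m/s, so 3.4570217e-13 m/s = 3.4570217e-13 / 0.01 = 3.4570217e-11 cm/s ≈ 3.457e-11 cm/s (4 s.f.).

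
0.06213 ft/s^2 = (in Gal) 1 ft/s^2 = 0.3048 m/s^2, so 0.06213 ft/s^2 = 0.06213 * 0.3048 = 0.018937224 m/s^2. 1 Gal = 0.01 m/s^2, so 0.018937224 m/s^2 = 0.018937224 / 0.01 = 1.8937224 Gal ≈ 1.894 Gal (4 s.f.). Final answer: 1.894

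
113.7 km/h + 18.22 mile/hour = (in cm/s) 1 km/h = 0.27777778 m/s, so 113.7 km/h = 113.7 * 0.27777778 = 31.583333 m/s. 1 mile/hour = 0.44704 m/s, so 18.22 mile/hour = 18.22 * 0.44704 = 8.1450688 m/s. Sum: 31.583333 + 8.1450688 = 39.728402 m/s. 1 cm/s = 0.01 m/s, so 39.728402 m/s = 39.728402 / 0.01 = 3972.8402 cm/s ≈ 3973 cm/s (4 s.f.). Final answer: 3973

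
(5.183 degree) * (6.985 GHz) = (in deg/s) 3.62e+10. Check: 1 degree = 0.017453293 rad, so 5.183 degree = 5.183 * 0.017453293 = 0.090460415 rad. 1 GHz = 1e+09 Hz, so 6.985 GHz = 6.985 * 1e+09 = 6.985e+09 Hz. Combine: 0.090460415 rad * 6.985e+09 Hz = 6.31866e+08 rad/s. 1 deg/s = 0.017453293 rad/s, so 6.31866e+08 rad/s = 6.31866e+08 / 0.017453293 = 3.6203255e+10 deg/s ≈ 3.62e+10 deg/s (4 s.f.).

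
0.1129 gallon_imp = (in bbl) 1 gallon_imp = 0.00454609 m^3, so 0.1129 gallon_imp = 0.1129 * 0.00454609 = 0.00051325356 m^3. 1 bbl = 0.15898729 m^3, so 0.00051325356 m^3 = 0.00051325356 / 0.15898729 = 0.0032282678 bbl ≈ 0.003228 bbl (4 s.f.). Final answer: 0.003228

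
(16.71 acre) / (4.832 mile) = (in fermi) 1 acre = 4046.8564 m^2, so 16.71 acre = 16.71 * 4046.8564 = 67622.971 m^2. 1 mile = 1609.344 m, so 4.832 mile = 4.832 * 1609.344 = 7776.3502 m. Combine: 67622.971 m^2 / 7776.3502 m = 8.6959781 m. 1 fermi = 1e-15 m, so 8.6959781 m = 8.6959781 / 1e-15 = 8.6959781e+15 fermi ≈ 8.696e+15 fermi (4 s.f.). Final answer: 8.696e+15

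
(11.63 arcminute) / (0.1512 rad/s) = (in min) 1 arcminute = 0.00029088821 rad, so 11.63 arcminute = 11.63 * 0.00029088821 = 0.0033830299 rad. 0.1512 rad/s is already in rad/s. Combine: 0.0033830299 rad / 0.1512 rad/s = 0.022374536 s. 1 min = 60 s, so 0.022374536 s = 0.022374536 / 60 = 0.00037290894 min ≈ 0.0003729 min (4 s.f.). Final answer: 0.0003729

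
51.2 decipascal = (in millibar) 1 decipascal = 0.1 Pa, so 51.2 decipascal = 51.2 * 0.1 = 5.12 Pa. 1 millibar = 100 Pa, so 5.12 Pa = 5.12 / 100 = 0.0512 millibar. Final answer: 0.0512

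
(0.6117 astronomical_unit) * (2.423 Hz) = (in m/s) 1 astronomical_unit = 1.4959787e+11 m, so 0.6117 astronomical_unit = 0.6117 * 1.4959787e+11 = 9.1509018e+10 m. 2.423 Hz is already in Hz. Combine: 9.1509018e+10 m * 2.423 Hz = 2.2172635e+11 m/s. Result: 2.2172635e+11 m/s ≈ 2.217e+11 m/s (4 s.f.). Final answer: 2.217e+11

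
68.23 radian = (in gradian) 4344. Check: 68.23 radian = 68.23 rad. 1 gradian = 0.015707963 rad, so 68.23 rad = 68.23 / 0.015707963 = 4343.6567 gradian ≈ 4344 gradian (4 s.f.).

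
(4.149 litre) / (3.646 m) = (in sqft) 1 litre = 0.001 m^3, so 4.149 litre = 4.149 * 0.001 = 0.004149 m^3. 3.646 m is already in m. Combine: 0.004149 m^3 / 3.646 m = 0.0011379594 m^2. 1 sqft = 0.09290304 m^2, so 0.0011379594 m^2 = 0.0011379594 / 0.09290304 = 0.012248893 sqft ≈ 0.01225 sqft (4 s.f.). Final answer: 0.01225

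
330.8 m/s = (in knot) 643. Check: 1 knot = 0.51444444 m/s, so 330.8 m/s = 330.8 / 0.51444444 = 643.02376 knot ≈ 643 knot (4 s.f.).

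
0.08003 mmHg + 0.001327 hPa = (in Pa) 10.8. Check: 1 mmHg = 133.32237 Pa, so 0.08003 mmHg = 0.08003 * 133.32237 = 10.669789 Pa. 1 hPa = 100 Pa, so 0.001327 hPa = 0.001327 * 100 = 0.1327 Pa. Sum: 10.669789 + 0.1327 = 10.802489 Pa. Result: 10.802489 Pa ≈ 10.8 Pa (4 s.f.).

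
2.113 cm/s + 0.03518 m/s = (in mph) 1 cm/s = 0.01 m/s, so 2.113 cm/s = 2.113 * 0.01 = 0.02113 m/s. 0.03518 m/s is already in m/s. Sum: 0.02113 + 0.03518 = 0.05631 m/s. 1 mph = 0.44704 m/s, so 0.05631 m/s = 0.05631 / 0.44704 = 0.12596188 mph ≈ 0.126 mph (4 s.f.). Final answer: 0.126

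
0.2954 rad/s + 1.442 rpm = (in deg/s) 0.2954 rad/s is already in rad/s. 1 rpm = 0.10471976 rad/s, so 1.442 rpm = 1.442 * 0.10471976 = 0.15100589 rad/s. Sum: 0.2954 + 0.15100589 = 0.44640589 rad/s. 1 deg/s = 0.017453293 rad/s, so 0.44640589 rad/s = 0.44640589 / 0.017453293 = 25.577173 deg/s ≈ 25.58 deg/s (4 s.f.). Final answer: 25.58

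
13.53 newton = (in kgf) 13.53 newton = 13.53 N. 1 kgf = 9.80665 N, so 13.53 N = 13.53 / 9.80665 = 1.379676 kgf ≈ 1.38 kgf (4 s.f.). Final answer: 1.38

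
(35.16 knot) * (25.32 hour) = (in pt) 4.674e+09. Check: 1 knot = 0.51444444 m/s, so 35.16 knot = 35.16 * 0.51444444 = 18.087867 m/s. 1 hour = 3600 s, so 25.32 hour = 25.32 * 3600 = 91152 s. Combine: 18.087867 m/s * 91152 s = 1648745.2 m. 1 pt = 0.00035277778 m, so 1648745.2 m = 1648745.2 / 0.00035277778 = 4.6736085e+09 pt ≈ 4.674e+09 pt (4 s.f.).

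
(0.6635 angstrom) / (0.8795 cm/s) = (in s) 1 angstrom = 1e-10 m, so 0.6635 angstrom = 0.6635 * 1e-10 = 6.635e-11 m. 1 cm/s = 0.01 m/s, so 0.8795 cm/s = 0.8795 * 0.01 = 0.008795 m/s. Combine: 6.635e-11 m / 0.008795 m/s = 7.5440591e-09 s. Result: 7.5440591e-09 s ≈ 7.544e-09 s (4 s.f.). Final answer: 7.544e-09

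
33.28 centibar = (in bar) 0.3328. Check: 1 centibar = 1000 Pa, so 33.28 centibar = 33.28 * 1000 = 33280 Pa. 1 bar = 100000 Pa, so 33280 Pa = 33280 / 100000 = 0.3328 bar.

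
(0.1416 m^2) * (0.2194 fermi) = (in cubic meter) 3.107e-17. Check: 0.1416 m^2 is already in m^2. 1 fermi = 1e-15 m, so 0.2194 fermi = 0.2194 * 1e-15 = 2.194e-16 m. Combine: 0.1416 m^2 * 2.194e-16 m = 3.106704e-17 m^3. 3.106704e-17 m^3 = 3.106704e-17 cubic meter ≈ 3.107e-17 cubic meter (4 s.f.).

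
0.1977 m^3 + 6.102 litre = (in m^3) 0.1977 m^3 is already in m^3. 1 litre = 0.001 m^3, so 6.102 litre = 6.102 * 0.001 = 0.006102 m^3. Sum: 0.1977 + 0.006102 = 0.203802 m^3. Result: 0.203802 m^3 ≈ 0.2038 m^3 (4 s.f.). Final answer: 0.2038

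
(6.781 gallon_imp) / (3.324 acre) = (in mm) 0.002292. Check: 1 gallon_imp = 0.00454609 m^3, so 6.781 gallon_imp = 6.781 * 0.00454609 = 0.030827036 m^3. 1 acre = 4046.8564 m^2, so 3.324 acre = 3.324 * 4046.8564 = 13451.751 m^2. Combine: 0.030827036 m^3 / 13451.751 m^2 = 2.2916747e-06 m. 1 mm = 0.001 m, so 2.2916747e-06 m = 2.2916747e-06 / 0.001 = 0.0022916747 mm ≈ 0.002292 mm (4 s.f.).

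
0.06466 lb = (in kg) 1 lb = 0.45359237 kg, so 0.06466 lb = 0.06466 * 0.45359237 = 0.029329283 kg. Result: 0.029329283 kg ≈ 0.02933 kg (4 s.f.). Final answer: 0.02933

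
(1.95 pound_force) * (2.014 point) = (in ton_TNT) 1.473e-12. Check: 1 pound_force = 4.4482216 N, so 1.95 pound_force = 1.95 * 4.4482216 = 8.6740321 N. 1 point = 0.00035277778 m, so 2.014 point = 2.014 * 0.00035277778 = 0.00071049444 m. Combine: 8.6740321 N * 0.00071049444 m = 0.0061628517 J. 1 ton_TNT = 4.184e+09 J, so 0.0061628517 J = 0.0061628517 / 4.184e+09 = 1.4729569e-12 ton_TNT ≈ 1.473e-12 ton_TNT (4 s.f.).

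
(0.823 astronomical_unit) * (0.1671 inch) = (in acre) 1 astronomical_unit = 1.4959787e+11 m, so 0.823 astronomical_unit = 0.823 * 1.4959787e+11 = 1.2311905e+11 m. 1 inch = 0.0254 m, so 0.1671 inch = 0.1671 * 0.0254 = 0.00424434 m. Combine: 1.2311905e+11 m * 0.00424434 m = 5.225591e+08 m^2. 1 acre = 4046.8564 m^2, so 5.225591e+08 m^2 = 5.225591e+08 / 4046.8564 = 129127.17 acre ≈ 1.291e+05 acre (4 s.f.). Final answer: 1.291e+05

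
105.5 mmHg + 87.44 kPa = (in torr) 761.4. Check: 1 mmHg = 133.32237 Pa, so 105.5 mmHg = 105.5 * 133.32237 = 14065.51 Pa. 1 kPa = 1000 Pa, so 87.44 kPa = 87.44 * 1000 = 87440 Pa. Sum: 14065.51 + 87440 = 101505.51 Pa. 1 torr = 133.32237 Pa, so 101505.51 Pa = 101505.51 / 133.32237 = 761.35394 torr ≈ 761.4 torr (4 s.f.).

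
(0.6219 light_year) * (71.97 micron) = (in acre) 1.046e+08. Check: 1 light_year = 9.4607305e+15 m, so 0.6219 light_year = 0.6219 * 9.4607305e+15 = 5.8836283e+15 m. 1 micron = 1e-06 m, so 71.97 micron = 71.97 * 1e-06 = 7.197e-05 m. Combine: 5.8836283e+15 m * 7.197e-05 m = 4.2344473e+11 m^2. 1 acre = 4046.8564 m^2, so 4.2344473e+11 m^2 = 4.2344473e+11 / 4046.8564 = 1.0463547e+08 acre ≈ 1.046e+08 acre (4 s.f.).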